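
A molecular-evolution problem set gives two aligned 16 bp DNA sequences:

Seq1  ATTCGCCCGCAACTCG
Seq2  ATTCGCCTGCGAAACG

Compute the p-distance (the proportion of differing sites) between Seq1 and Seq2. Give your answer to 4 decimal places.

0.2500

Differing sites — 8:C/T; 11:A/G; 13:C/A; 14:T/A.
There are 4 differences over 16 sites, so p = 4/16 = 0.2500.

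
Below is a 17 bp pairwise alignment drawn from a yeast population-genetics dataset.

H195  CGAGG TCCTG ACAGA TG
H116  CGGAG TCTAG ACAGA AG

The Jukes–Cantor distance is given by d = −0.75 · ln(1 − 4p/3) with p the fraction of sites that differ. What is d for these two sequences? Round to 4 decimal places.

0.3734

The sequences differ at positions 3 (A/G), 4 (G/A), 8 (C/T), 9 (T/A), 16 (T/A).
p = 5/17 = 0.294118.
d = −0.75 · ln(1 − (4/3)·0.294118) = −0.75 · ln(0.607843) = −0.75 · (-0.497839) = 0.3734.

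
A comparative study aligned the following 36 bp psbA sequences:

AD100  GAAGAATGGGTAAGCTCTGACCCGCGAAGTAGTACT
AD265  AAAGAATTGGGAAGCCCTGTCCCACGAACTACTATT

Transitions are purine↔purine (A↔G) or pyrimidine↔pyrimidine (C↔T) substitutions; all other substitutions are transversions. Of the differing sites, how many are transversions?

Mismatches occur at site 1 (G/A, transition), site 8 (G/T, transversion), site 11 (T/G, transversion), site 16 (T/C, transition), site 20 (A/T, transversion), site 24 (G/A, transition), site 29 (G/C, transversion), site 32 (G/C, transversion), site 35 (C/T, transition).
Of the 9 differences, 4 transitions and 5 transversions, so the answer is 5.

5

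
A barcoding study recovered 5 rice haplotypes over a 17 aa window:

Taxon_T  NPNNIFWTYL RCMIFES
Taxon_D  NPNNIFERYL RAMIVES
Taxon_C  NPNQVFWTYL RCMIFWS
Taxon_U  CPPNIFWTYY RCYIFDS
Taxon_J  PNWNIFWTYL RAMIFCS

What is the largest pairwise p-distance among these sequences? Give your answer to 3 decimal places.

0.529

Pairwise Hamming distances:
  Taxon_T vs Taxon_D: 4
  Taxon_T vs Taxon_C: 3
  Taxon_T vs Taxon_U: 5
  Taxon_T vs Taxon_J: 5
  Taxon_D vs Taxon_C: 7
  Taxon_D vs Taxon_U: 9
  Taxon_D vs Taxon_J: 7
  Taxon_C vs Taxon_U: 7
  Taxon_C vs Taxon_J: 7
  Taxon_U vs Taxon_J: 7
The largest is 9 mismatches, between Taxon_D and Taxon_U; p = 9/17 = 0.529.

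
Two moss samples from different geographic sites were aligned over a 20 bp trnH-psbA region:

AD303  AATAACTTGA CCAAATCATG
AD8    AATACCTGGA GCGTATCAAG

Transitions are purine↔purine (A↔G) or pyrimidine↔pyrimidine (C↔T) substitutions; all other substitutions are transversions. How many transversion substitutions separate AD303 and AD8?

5

Mismatches occur at site 5 (A/C, transversion), site 8 (T/G, transversion), site 11 (C/G, transversion), site 13 (A/G, transition), site 14 (A/T, transversion), site 19 (T/A, transversion).
Of the 6 differences, 1 transition and 5 transversions, so the answer is 5.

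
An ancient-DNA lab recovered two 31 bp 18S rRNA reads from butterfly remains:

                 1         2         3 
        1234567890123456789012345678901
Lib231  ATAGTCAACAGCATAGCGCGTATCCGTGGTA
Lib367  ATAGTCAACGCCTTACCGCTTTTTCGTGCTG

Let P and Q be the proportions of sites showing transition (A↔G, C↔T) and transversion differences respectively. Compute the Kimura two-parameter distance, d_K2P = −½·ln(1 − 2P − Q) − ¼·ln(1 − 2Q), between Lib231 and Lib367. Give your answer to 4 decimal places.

Mismatches occur at site 10 (A→G, transition), site 11 (G→C, transversion), site 13 (A→T, transversion), site 16 (G→C, transversion), site 20 (G→T, transversion), site 22 (A→T, transversion), site 24 (C→T, transition), site 29 (G→C, transversion), site 31 (A→G, transition).
Of the 9 differences, 3 transitions and 6 transversions over 31 sites: P = 3/31 = 0.096774, Q = 6/31 = 0.193548.
d = −0.5·ln(0.612904) − 0.25·ln(0.612904) = −0.5·(-0.489547) − 0.25·(-0.489547) = 0.3672.

0.3672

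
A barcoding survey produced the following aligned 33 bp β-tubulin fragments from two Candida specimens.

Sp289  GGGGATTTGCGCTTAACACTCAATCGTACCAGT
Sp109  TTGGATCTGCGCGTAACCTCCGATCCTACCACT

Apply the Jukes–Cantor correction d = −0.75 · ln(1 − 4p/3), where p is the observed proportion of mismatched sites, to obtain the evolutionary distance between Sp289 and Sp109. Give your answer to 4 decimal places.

Mismatches occur at site 1 (G↔T), site 2 (G↔T), site 7 (T↔C), site 13 (T↔G), site 18 (A↔C), site 19 (C↔T), site 20 (T↔C), site 22 (A↔G), site 26 (G↔C), site 32 (G↔C).
p = 10/33 = 0.303030.
d = −0.75 · ln(1 − (4/3)·0.303030) = −0.75 · ln(0.595960) = −0.75 · (-0.517582) = 0.3882.

0.3882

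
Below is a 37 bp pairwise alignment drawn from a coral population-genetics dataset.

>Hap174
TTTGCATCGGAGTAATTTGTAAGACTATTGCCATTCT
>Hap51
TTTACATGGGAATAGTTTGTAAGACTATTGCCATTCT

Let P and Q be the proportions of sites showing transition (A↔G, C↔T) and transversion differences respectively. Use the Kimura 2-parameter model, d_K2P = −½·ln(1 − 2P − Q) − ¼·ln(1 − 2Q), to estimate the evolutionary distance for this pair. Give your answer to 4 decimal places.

0.1188

The sequences differ at positions 4 (G/A, transition), 8 (C/G, transversion), 12 (G/A, transition), 15 (A/G, transition).
Of the 4 differences, 3 transitions and 1 transversion over 37 sites: P = 3/37 = 0.081081, Q = 1/37 = 0.027027.
d = −0.5·ln(0.810811) − 0.25·ln(0.945946) = −0.5·(-0.209720) − 0.25·(-0.055570) = 0.1188.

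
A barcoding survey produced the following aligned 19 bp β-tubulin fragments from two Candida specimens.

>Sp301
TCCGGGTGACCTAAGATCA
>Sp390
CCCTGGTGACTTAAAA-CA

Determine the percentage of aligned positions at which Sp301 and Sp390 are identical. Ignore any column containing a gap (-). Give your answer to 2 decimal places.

77.78%

Excluding the 1 gap column leaves 18 comparable sites.
Differing sites — 1:T/C; 4:G/T; 11:C/T; 15:G/A.
14 of the 18 comparable sites match, so the percent identity is 14/18 × 100 = 77.78%.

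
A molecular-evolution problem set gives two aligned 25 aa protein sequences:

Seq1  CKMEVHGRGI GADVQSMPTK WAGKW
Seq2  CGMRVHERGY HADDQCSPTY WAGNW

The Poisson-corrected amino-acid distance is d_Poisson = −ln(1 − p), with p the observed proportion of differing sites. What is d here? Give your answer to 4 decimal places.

0.5108

Differing sites — 2:K/G; 4:E/R; 7:G/E; 10:I/Y; 11:G/H; 14:V/D; 16:S/C; 17:M/S; 20:K/Y; 24:K/N.
p = 10/25 = 0.400000.
d = −ln(1 − 0.400000) = −ln(0.600000) = 0.5108.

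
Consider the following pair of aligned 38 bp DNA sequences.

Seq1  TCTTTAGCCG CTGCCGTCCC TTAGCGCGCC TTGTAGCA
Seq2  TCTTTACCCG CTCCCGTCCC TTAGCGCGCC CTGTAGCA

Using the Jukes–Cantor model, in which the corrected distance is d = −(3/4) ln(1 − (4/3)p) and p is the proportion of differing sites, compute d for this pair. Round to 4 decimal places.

0.0834

The sequences differ at positions 7 (G/C), 13 (G/C), 31 (T/C).
p = 3/38 = 0.078947.
d = −0.75 · ln(1 − (4/3)·0.078947) = −0.75 · ln(0.894737) = −0.75 · (-0.111225) = 0.0834.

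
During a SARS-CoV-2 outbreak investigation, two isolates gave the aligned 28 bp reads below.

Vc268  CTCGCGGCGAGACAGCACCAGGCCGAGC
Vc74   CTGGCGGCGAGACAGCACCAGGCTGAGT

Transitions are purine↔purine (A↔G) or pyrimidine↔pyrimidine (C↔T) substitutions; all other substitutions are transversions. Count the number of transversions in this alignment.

1

Differing sites — 3:C/G (Tv); 24:C/T (Ti); 28:C/T (Ti).
Of the 3 differences, 2 transitions and 1 transversion, so the answer is 1.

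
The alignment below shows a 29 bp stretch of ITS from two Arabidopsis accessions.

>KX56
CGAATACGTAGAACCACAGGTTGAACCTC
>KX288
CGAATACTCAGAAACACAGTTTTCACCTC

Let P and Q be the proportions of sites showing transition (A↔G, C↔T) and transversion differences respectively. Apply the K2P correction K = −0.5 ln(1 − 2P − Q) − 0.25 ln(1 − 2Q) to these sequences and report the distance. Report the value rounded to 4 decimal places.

Differing sites — 8:G/T (Tv); 9:T/C (Ti); 14:C/A (Tv); 20:G/T (Tv); 23:G/T (Tv); 24:A/C (Tv).
Of the 6 differences, 1 transition and 5 transversions over 29 sites: P = 1/29 = 0.034483, Q = 5/29 = 0.172414.
d = −0.5·ln(0.758620) − 0.25·ln(0.655172) = −0.5·(-0.276254) − 0.25·(-0.422857) = 0.2438.

0.2438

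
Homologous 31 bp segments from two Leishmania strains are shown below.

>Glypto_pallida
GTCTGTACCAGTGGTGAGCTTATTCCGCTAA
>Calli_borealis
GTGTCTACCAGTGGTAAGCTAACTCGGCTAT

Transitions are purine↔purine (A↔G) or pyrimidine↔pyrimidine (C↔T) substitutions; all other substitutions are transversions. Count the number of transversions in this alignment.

The sequences differ at positions 3 (C/G, transversion), 5 (G/C, transversion), 16 (G/A, transition), 21 (T/A, transversion), 23 (T/C, transition), 26 (C/G, transversion), 31 (A/T, transversion).
Of the 7 differences, 2 transitions and 5 transversions, so the answer is 5.

5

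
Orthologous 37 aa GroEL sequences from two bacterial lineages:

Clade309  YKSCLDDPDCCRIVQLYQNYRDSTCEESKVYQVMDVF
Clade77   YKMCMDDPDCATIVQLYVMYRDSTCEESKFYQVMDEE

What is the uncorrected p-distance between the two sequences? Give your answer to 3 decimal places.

The sequences differ at positions 3 (S/M), 5 (L/M), 11 (C/A), 12 (R/T), 18 (Q/V), 19 (N/M), 30 (V/F), 36 (V/E), 37 (F/E).
There are 9 differences over 37 sites, so p = 9/37 = 0.243.

0.243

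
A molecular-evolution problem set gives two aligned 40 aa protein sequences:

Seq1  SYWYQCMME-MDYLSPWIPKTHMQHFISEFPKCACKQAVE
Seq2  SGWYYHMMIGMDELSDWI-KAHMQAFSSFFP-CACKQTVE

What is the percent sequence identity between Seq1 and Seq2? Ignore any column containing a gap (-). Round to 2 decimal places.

70.27%

Excluding the 3 gap columns leaves 37 comparable sites.
Differing sites — 2:Y/G; 5:Q/Y; 6:C/H; 9:E/I; 13:Y/E; 16:P/D; 21:T/A; 25:H/A; 27:I/S; 29:E/F; 38:A/T.
26 of the 37 comparable sites match, so the percent identity is 26/37 × 100 = 70.27%.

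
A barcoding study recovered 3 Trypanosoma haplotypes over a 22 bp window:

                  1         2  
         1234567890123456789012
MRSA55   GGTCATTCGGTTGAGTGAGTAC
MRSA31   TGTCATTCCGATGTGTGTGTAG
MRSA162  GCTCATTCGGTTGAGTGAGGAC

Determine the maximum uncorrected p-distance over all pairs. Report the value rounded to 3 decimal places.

0.364

Pairwise Hamming distances:
  MRSA55 vs MRSA31: 6
  MRSA55 vs MRSA162: 2
  MRSA31 vs MRSA162: 8
The largest is 8 mismatches, between MRSA31 and MRSA162; p = 8/22 = 0.364.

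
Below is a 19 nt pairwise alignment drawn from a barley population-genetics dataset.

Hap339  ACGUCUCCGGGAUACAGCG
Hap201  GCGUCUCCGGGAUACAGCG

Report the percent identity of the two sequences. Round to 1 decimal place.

94.7%

The sequences differ at position 1 (A/G).
18 of the 19 sites match, so the percent identity is 18/19 × 100 = 94.7%.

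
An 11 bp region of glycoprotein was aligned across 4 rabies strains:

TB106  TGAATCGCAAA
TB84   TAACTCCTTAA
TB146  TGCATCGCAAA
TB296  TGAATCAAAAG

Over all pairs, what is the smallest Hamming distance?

1

Pairwise Hamming distances:
  TB106 vs TB84: 5
  TB106 vs TB146: 1
  TB106 vs TB296: 3
  TB84 vs TB146: 6
  TB84 vs TB296: 6
  TB146 vs TB296: 4
The smallest is 1, between TB106 and TB146.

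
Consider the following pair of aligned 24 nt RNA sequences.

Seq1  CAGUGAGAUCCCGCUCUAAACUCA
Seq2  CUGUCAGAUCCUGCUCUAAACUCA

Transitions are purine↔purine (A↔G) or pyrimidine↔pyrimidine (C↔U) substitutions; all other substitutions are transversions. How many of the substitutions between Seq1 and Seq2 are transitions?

Differing sites — 2:A/U (Tv); 5:G/C (Tv); 12:C/U (Ti).
Of the 3 differences, 1 transition and 2 transversions, so the answer is 1.

1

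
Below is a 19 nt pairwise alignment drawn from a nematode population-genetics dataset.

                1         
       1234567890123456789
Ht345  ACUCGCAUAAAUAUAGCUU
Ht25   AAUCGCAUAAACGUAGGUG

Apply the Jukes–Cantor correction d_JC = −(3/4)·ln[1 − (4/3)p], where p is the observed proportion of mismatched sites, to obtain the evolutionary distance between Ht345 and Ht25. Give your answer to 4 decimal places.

Differing sites — 2:C/A; 12:U/C; 13:A/G; 17:C/G; 19:U/G.
p = 5/19 = 0.263158.
d = −0.75 · ln(1 − (4/3)·0.263158) = −0.75 · ln(0.649123) = −0.75 · (-0.432133) = 0.3241.

0.3241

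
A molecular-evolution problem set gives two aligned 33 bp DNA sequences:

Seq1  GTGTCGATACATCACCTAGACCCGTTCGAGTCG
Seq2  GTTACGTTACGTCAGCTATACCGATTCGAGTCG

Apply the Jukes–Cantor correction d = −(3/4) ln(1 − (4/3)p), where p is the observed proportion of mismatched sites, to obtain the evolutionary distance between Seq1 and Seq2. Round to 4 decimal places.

0.2928

The sequences differ at positions 3 (G/T), 4 (T/A), 7 (A/T), 11 (A/G), 15 (C/G), 19 (G/T), 23 (C/G), 24 (G/A).
p = 8/33 = 0.242424.
d = −0.75 · ln(1 − (4/3)·0.242424) = −0.75 · ln(0.676768) = −0.75 · (-0.390427) = 0.2928.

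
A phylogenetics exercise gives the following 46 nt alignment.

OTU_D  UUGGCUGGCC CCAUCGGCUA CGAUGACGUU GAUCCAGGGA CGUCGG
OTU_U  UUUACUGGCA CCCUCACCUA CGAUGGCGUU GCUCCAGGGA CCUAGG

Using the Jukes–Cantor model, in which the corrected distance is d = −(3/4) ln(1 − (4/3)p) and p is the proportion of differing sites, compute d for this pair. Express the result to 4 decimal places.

The sequences differ at positions 3 (G/U), 4 (G/A), 10 (C/A), 13 (A/C), 16 (G/A), 17 (G/C), 26 (A/G), 32 (A/C), 42 (G/C), 44 (C/A).
p = 10/46 = 0.217391.
d = −0.75 · ln(1 − (4/3)·0.217391) = −0.75 · ln(0.710145) = −0.75 · (-0.342286) = 0.2567.

0.2567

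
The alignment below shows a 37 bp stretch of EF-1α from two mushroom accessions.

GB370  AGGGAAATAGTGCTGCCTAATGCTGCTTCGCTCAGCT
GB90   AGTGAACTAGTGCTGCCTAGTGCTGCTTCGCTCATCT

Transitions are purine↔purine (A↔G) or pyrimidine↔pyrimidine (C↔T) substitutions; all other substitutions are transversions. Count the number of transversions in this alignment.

3

Mismatches occur at site 3 (G/T, transversion), site 7 (A/C, transversion), site 20 (A/G, transition), site 35 (G/T, transversion).
Of the 4 differences, 1 transition and 3 transversions, so the answer is 3.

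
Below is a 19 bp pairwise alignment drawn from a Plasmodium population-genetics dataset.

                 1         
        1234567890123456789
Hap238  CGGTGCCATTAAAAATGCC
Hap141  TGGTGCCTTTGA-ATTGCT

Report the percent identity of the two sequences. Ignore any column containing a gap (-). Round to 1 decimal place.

Excluding the 1 gap column leaves 18 comparable sites.
Differing sites — 1:C/T; 8:A/T; 11:A/G; 15:A/T; 19:C/T.
13 of the 18 comparable sites match, so the percent identity is 13/18 × 100 = 72.2%.

72.2%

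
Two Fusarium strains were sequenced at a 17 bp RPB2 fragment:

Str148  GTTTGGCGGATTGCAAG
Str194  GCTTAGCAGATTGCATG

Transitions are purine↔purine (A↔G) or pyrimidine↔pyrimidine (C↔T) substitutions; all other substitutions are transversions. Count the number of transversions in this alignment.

Mismatches occur at site 2 (T→C, transition), site 5 (G→A, transition), site 8 (G→A, transition), site 16 (A→T, transversion).
Of the 4 differences, 3 transitions and 1 transversion, so the answer is 1.

1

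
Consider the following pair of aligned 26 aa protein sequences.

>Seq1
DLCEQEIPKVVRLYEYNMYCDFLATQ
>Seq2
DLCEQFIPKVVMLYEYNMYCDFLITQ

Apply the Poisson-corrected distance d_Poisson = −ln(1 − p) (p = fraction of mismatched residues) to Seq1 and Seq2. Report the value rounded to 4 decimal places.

0.1226

Mismatches occur at site 6 (E/F), site 12 (R/M), site 24 (A/I).
p = 3/26 = 0.115385.
d = −ln(1 − 0.115385) = −ln(0.884615) = 0.1226.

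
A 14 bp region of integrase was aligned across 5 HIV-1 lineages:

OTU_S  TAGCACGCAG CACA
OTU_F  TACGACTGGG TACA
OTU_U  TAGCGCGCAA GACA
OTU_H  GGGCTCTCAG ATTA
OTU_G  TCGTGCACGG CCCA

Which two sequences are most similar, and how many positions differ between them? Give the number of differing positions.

3

Pairwise Hamming distances:
  OTU_S vs OTU_F: 6
  OTU_S vs OTU_U: 3
  OTU_S vs OTU_H: 7
  OTU_S vs OTU_G: 6
  OTU_F vs OTU_U: 8
  OTU_F vs OTU_H: 10
  OTU_F vs OTU_G: 8
  OTU_U vs OTU_H: 8
  OTU_U vs OTU_G: 7
  OTU_H vs OTU_G: 9
The smallest is 3, between OTU_S and OTU_U.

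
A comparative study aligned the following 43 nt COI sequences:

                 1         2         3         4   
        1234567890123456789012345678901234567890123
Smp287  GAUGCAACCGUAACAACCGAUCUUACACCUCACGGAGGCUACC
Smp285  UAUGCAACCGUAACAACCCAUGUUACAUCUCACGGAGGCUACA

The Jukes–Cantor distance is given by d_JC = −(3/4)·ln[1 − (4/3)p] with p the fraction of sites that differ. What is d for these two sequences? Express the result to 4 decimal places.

Mismatches occur at site 1 (G/U), site 19 (G/C), site 22 (C/G), site 28 (C/U), site 43 (C/A).
p = 5/43 = 0.116279.
d = −0.75 · ln(1 − (4/3)·0.116279) = −0.75 · ln(0.844961) = −0.75 · (-0.168465) = 0.1263.

0.1263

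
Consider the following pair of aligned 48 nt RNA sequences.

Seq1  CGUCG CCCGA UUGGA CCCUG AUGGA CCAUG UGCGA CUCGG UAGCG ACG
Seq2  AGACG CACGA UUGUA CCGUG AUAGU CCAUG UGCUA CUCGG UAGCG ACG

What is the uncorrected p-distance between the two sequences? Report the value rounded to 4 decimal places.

0.1667

Differing sites — 1:C/A; 3:U/A; 7:C/A; 14:G/U; 18:C/G; 23:G/A; 25:A/U; 34:G/U.
There are 8 differences over 48 sites, so p = 8/48 = 0.1667.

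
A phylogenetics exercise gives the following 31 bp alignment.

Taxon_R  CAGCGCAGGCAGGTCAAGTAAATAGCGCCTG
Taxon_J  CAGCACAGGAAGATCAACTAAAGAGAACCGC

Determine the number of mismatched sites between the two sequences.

9

The sequences differ at positions 5 (G/A), 10 (C/A), 13 (G/A), 18 (G/C), 23 (T/G), 26 (C/A), 27 (G/A), 30 (T/G), 31 (G/C).
That gives 9 mismatches out of 31 aligned sites, so the Hamming distance is 9.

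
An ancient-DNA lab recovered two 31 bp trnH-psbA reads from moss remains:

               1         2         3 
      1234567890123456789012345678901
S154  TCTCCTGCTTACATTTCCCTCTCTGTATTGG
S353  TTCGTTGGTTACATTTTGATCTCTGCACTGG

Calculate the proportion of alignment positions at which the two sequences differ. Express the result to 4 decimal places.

Mismatches occur at site 2 (C/T), site 3 (T/C), site 4 (C/G), site 5 (C/T), site 8 (C/G), site 17 (C/T), site 18 (C/G), site 19 (C/A), site 26 (T/C), site 28 (T/C).
There are 10 differences over 31 sites, so p = 10/31 = 0.3226.

0.3226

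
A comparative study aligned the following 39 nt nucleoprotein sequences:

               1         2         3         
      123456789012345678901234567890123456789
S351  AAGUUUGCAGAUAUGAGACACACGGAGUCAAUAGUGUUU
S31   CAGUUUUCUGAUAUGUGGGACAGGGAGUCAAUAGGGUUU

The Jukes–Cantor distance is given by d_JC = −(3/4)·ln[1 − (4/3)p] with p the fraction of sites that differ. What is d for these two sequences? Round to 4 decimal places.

0.2396

Mismatches occur at site 1 (A/C), site 7 (G/U), site 9 (A/U), site 16 (A/U), site 18 (A/G), site 19 (C/G), site 23 (C/G), site 35 (U/G).
p = 8/39 = 0.205128.
d = −0.75 · ln(1 − (4/3)·0.205128) = −0.75 · ln(0.726496) = −0.75 · (-0.319522) = 0.2396.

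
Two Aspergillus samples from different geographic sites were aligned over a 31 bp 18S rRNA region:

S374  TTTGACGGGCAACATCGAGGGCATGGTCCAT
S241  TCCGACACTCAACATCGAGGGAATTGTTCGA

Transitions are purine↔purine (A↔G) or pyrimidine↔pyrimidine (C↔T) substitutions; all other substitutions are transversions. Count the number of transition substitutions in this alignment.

5

Differing sites — 2:T/C (Ti); 3:T/C (Ti); 7:G/A (Ti); 8:G/C (Tv); 9:G/T (Tv); 22:C/A (Tv); 25:G/T (Tv); 28:C/T (Ti); 30:A/G (Ti); 31:T/A (Tv).
Of the 10 differences, 5 transitions and 5 transversions, so the answer is 5.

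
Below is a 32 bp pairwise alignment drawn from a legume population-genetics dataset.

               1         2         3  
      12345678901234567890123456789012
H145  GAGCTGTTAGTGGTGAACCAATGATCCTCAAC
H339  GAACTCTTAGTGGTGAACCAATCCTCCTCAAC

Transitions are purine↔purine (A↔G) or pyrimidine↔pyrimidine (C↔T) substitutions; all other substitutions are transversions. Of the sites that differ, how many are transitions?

The sequences differ at positions 3 (G/A, transition), 6 (G/C, transversion), 23 (G/C, transversion), 24 (A/C, transversion).
Of the 4 differences, 1 transition and 3 transversions, so the answer is 1.

1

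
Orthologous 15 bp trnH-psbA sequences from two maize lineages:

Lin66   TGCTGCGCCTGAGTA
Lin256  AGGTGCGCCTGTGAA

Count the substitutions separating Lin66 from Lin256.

Mismatches occur at site 1 (T/A), site 3 (C/G), site 12 (A/T), site 14 (T/A).
That gives 4 mismatches out of 15 aligned sites, so the Hamming distance is 4.

4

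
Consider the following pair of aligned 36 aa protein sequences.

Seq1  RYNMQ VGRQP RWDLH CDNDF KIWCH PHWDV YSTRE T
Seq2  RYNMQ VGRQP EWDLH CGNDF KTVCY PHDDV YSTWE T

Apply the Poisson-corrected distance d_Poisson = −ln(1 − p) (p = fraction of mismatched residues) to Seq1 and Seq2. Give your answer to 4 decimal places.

0.2162

Mismatches occur at site 11 (R↔E), site 17 (D↔G), site 22 (I↔T), site 23 (W↔V), site 25 (H↔Y), site 28 (W↔D), site 34 (R↔W).
p = 7/36 = 0.194444.
d = −ln(1 − 0.194444) = −ln(0.805556) = 0.2162.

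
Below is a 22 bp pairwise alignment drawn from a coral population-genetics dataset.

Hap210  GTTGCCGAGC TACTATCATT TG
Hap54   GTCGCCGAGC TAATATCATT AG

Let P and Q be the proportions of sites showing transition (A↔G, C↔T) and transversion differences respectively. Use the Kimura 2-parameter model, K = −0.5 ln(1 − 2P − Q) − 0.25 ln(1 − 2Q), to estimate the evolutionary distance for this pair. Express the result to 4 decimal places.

Differing sites — 3:T/C (Ti); 13:C/A (Tv); 21:T/A (Tv).
Of the 3 differences, 1 transition and 2 transversions over 22 sites: P = 1/22 = 0.045455, Q = 2/22 = 0.090909.
d = −0.5·ln(0.818181) − 0.25·ln(0.818182) = −0.5·(-0.200672) − 0.25·(-0.200670) = 0.1505.

0.1505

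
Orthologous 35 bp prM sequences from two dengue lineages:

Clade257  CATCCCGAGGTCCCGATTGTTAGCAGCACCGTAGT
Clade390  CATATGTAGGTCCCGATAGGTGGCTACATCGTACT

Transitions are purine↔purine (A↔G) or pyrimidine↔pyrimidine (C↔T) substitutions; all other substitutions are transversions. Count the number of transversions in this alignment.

Mismatches occur at site 4 (C/A, transversion), site 5 (C/T, transition), site 6 (C/G, transversion), site 7 (G/T, transversion), site 18 (T/A, transversion), site 20 (T/G, transversion), site 22 (A/G, transition), site 25 (A/T, transversion), site 26 (G/A, transition), site 29 (C/T, transition), site 34 (G/C, transversion).
Of the 11 differences, 4 transitions and 7 transversions, so the answer is 7.

7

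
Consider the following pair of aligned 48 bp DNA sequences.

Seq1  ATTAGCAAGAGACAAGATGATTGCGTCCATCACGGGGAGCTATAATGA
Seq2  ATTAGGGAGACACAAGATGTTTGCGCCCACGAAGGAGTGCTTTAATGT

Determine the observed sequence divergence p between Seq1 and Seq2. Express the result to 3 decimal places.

The sequences differ at positions 6 (C/G), 7 (A/G), 11 (G/C), 20 (A/T), 26 (T/C), 30 (T/C), 31 (C/G), 33 (C/A), 36 (G/A), 38 (A/T), 42 (A/T), 48 (A/T).
There are 12 differences over 48 sites, so p = 12/48 = 0.250.

0.250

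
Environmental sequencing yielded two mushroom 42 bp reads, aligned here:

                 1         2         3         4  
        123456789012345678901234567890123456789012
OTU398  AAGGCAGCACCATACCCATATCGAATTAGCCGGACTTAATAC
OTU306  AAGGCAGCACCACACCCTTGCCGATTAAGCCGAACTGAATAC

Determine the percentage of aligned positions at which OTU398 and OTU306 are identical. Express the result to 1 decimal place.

Differing sites — 13:T/C; 18:A/T; 20:A/G; 21:T/C; 25:A/T; 27:T/A; 33:G/A; 37:T/G.
34 of the 42 sites match, so the percent identity is 34/42 × 100 = 81.0%.

81.0%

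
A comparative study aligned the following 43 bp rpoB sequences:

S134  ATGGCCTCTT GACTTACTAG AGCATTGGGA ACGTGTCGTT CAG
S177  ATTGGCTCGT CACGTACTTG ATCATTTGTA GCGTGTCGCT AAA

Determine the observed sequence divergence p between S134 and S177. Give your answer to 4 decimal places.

The sequences differ at positions 3 (G/T), 5 (C/G), 9 (T/G), 11 (G/C), 14 (T/G), 19 (A/T), 22 (G/T), 27 (G/T), 29 (G/T), 31 (A/G), 39 (T/C), 41 (C/A), 43 (G/A).
There are 13 differences over 43 sites, so p = 13/43 = 0.3023.

0.3023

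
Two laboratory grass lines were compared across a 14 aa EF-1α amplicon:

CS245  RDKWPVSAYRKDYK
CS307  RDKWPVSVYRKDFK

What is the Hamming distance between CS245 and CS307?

Mismatches occur at site 8 (A→V), site 13 (Y→F).
That gives 2 mismatches out of 14 aligned sites, so the Hamming distance is 2.

2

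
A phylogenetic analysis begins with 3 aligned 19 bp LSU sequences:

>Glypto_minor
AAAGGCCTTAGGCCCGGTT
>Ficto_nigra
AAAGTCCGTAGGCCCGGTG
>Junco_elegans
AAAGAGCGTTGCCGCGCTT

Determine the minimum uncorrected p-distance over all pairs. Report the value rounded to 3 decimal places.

Pairwise Hamming distances:
  Glypto_minor vs Ficto_nigra: 3
  Glypto_minor vs Junco_elegans: 7
  Ficto_nigra vs Junco_elegans: 7
The smallest is 3 mismatches, between Glypto_minor and Ficto_nigra; p = 3/19 = 0.158.

0.158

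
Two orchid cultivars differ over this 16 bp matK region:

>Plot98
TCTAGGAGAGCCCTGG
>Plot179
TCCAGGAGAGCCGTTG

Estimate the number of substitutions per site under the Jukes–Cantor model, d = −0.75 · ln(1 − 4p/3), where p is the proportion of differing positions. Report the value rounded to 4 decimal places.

0.2158

Mismatches occur at site 3 (T/C), site 13 (C/G), site 15 (G/T).
p = 3/16 = 0.187500.
d = −0.75 · ln(1 − (4/3)·0.187500) = −0.75 · ln(0.750000) = −0.75 · (-0.287682) = 0.2158.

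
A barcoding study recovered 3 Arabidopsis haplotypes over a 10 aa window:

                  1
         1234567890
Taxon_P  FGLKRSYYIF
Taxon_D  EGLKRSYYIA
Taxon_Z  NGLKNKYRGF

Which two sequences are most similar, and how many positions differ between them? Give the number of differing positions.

2

Pairwise Hamming distances:
  Taxon_P vs Taxon_D: 2
  Taxon_P vs Taxon_Z: 5
  Taxon_D vs Taxon_Z: 6
The smallest is 2, between Taxon_P and Taxon_D.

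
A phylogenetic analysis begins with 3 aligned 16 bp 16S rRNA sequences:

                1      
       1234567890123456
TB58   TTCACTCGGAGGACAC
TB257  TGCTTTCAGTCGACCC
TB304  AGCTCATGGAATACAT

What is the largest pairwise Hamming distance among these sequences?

10

Pairwise Hamming distances:
  TB58 vs TB257: 7
  TB58 vs TB304: 8
  TB257 vs TB304: 10
The largest is 10, between TB257 and TB304.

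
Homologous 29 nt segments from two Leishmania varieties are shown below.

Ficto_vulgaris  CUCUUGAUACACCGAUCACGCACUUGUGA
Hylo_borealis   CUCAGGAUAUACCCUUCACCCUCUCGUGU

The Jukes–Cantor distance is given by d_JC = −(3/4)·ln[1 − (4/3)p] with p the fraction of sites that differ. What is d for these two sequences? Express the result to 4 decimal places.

The sequences differ at positions 4 (U/A), 5 (U/G), 10 (C/U), 14 (G/C), 15 (A/U), 20 (G/C), 22 (A/U), 25 (U/C), 29 (A/U).
p = 9/29 = 0.310345.
d = −0.75 · ln(1 − (4/3)·0.310345) = −0.75 · ln(0.586207) = −0.75 · (-0.534082) = 0.4006.

0.4006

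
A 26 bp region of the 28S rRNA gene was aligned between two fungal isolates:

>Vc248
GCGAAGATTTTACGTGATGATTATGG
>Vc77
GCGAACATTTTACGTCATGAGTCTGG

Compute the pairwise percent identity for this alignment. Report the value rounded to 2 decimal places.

84.62%

Differing sites — 6:G/C; 16:G/C; 21:T/G; 23:A/C.
22 of the 26 sites match, so the percent identity is 22/26 × 100 = 84.62%.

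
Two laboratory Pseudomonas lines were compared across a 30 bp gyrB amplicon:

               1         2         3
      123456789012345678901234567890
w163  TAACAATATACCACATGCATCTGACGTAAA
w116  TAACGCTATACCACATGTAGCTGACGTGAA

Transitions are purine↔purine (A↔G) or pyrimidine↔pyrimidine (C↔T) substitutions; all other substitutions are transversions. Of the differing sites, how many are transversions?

Mismatches occur at site 5 (A/G, transition), site 6 (A/C, transversion), site 18 (C/T, transition), site 20 (T/G, transversion), site 28 (A/G, transition).
Of the 5 differences, 3 transitions and 2 transversions, so the answer is 2.

2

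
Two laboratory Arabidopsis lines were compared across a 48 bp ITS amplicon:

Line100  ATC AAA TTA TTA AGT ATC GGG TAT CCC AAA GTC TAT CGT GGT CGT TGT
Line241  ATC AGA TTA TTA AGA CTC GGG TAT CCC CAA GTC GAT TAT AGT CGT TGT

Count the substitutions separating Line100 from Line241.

The sequences differ at positions 5 (A/G), 15 (T/A), 16 (A/C), 28 (A/C), 34 (T/G), 37 (C/T), 38 (G/A), 40 (G/A).
That gives 8 mismatches out of 48 aligned sites, so the Hamming distance is 8.

8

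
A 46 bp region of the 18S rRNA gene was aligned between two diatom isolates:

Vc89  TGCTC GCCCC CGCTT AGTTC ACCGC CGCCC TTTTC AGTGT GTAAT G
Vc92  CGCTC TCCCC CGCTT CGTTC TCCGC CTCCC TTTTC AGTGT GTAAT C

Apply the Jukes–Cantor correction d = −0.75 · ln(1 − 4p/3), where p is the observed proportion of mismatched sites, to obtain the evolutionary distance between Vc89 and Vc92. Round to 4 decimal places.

0.1433

Mismatches occur at site 1 (T→C), site 6 (G→T), site 16 (A→C), site 21 (A→T), site 27 (G→T), site 46 (G→C).
p = 6/46 = 0.130435.
d = −0.75 · ln(1 − (4/3)·0.130435) = −0.75 · ln(0.826087) = −0.75 · (-0.191055) = 0.1433.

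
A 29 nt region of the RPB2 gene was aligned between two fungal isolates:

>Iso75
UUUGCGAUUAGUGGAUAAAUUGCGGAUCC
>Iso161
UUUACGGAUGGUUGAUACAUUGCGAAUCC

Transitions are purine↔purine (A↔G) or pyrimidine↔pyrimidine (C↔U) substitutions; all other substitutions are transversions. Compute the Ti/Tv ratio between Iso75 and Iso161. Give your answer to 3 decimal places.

1.333

Differing sites — 4:G/A (Ti); 7:A/G (Ti); 8:U/A (Tv); 10:A/G (Ti); 13:G/U (Tv); 18:A/C (Tv); 25:G/A (Ti).
Of the 7 differences, 4 transitions and 3 transversions, so Ti/Tv = 4/3 = 1.333.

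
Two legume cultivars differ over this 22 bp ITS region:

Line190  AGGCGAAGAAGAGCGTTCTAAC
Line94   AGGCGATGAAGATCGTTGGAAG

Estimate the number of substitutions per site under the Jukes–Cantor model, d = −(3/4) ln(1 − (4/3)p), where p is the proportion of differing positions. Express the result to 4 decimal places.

Differing sites — 7:A/T; 13:G/T; 18:C/G; 19:T/G; 22:C/G.
p = 5/22 = 0.227273.
d = −0.75 · ln(1 − (4/3)·0.227273) = −0.75 · ln(0.696969) = −0.75 · (-0.361014) = 0.2708.

0.2708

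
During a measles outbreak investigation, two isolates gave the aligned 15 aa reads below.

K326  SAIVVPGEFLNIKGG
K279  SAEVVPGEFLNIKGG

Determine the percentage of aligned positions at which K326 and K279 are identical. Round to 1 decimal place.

93.3%

The sequences differ at position 3 (I/E).
14 of the 15 sites match, so the percent identity is 14/15 × 100 = 93.3%.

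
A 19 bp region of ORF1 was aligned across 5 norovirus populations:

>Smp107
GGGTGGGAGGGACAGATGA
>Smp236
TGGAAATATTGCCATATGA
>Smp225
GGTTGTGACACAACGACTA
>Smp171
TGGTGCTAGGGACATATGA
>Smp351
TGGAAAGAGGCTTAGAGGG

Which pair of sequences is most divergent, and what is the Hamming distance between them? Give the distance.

15

Pairwise Hamming distances:
  Smp107 vs Smp236: 9
  Smp107 vs Smp225: 9
  Smp107 vs Smp171: 4
  Smp107 vs Smp351: 9
  Smp236 vs Smp225: 15
  Smp236 vs Smp171: 6
  Smp236 vs Smp351: 9
  Smp225 vs Smp171: 12
  Smp225 vs Smp351: 13
  Smp171 vs Smp351: 10
The largest is 15, between Smp236 and Smp225.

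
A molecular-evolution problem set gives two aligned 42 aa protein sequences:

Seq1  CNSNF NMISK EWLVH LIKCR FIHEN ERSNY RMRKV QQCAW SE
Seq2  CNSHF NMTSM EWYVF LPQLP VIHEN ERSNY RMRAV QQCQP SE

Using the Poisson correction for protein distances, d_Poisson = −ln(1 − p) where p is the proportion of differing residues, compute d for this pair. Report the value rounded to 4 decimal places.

0.3704

The sequences differ at positions 4 (N/H), 8 (I/T), 10 (K/M), 13 (L/Y), 15 (H/F), 17 (I/P), 18 (K/Q), 19 (C/L), 20 (R/P), 21 (F/V), 34 (K/A), 39 (A/Q), 40 (W/P).
p = 13/42 = 0.309524.
d = −ln(1 − 0.309524) = −ln(0.690476) = 0.3704.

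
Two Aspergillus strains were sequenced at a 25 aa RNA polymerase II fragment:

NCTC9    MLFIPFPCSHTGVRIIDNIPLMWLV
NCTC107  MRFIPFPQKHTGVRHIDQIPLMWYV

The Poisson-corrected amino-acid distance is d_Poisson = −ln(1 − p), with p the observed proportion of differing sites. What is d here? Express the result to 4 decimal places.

The sequences differ at positions 2 (L/R), 8 (C/Q), 9 (S/K), 15 (I/H), 18 (N/Q), 24 (L/Y).
p = 6/25 = 0.240000.
d = −ln(1 − 0.240000) = −ln(0.760000) = 0.2744.

0.2744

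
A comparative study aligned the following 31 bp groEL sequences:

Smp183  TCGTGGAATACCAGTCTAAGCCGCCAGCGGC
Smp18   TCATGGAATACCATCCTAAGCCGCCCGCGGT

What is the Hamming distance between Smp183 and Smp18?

5

The sequences differ at positions 3 (G/A), 14 (G/T), 15 (T/C), 26 (A/C), 31 (C/T).
That gives 5 mismatches out of 31 aligned sites, so the Hamming distance is 5.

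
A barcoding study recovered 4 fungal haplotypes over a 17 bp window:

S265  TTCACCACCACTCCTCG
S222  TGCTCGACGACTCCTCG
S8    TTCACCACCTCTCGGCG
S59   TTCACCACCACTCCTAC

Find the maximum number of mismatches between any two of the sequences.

7

Pairwise Hamming distances:
  S265 vs S222: 4
  S265 vs S8: 3
  S265 vs S59: 2
  S222 vs S8: 7
  S222 vs S59: 6
  S8 vs S59: 5
The largest is 7, between S222 and S8.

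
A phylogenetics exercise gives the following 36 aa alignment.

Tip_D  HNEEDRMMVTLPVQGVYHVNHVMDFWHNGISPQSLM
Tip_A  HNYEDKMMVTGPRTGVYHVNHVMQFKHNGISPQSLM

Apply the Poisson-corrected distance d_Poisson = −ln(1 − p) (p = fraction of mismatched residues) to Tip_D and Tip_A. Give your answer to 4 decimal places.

0.2162

Mismatches occur at site 3 (E→Y), site 6 (R→K), site 11 (L→G), site 13 (V→R), site 14 (Q→T), site 24 (D→Q), site 26 (W→K).
p = 7/36 = 0.194444.
d = −ln(1 − 0.194444) = −ln(0.805556) = 0.2162.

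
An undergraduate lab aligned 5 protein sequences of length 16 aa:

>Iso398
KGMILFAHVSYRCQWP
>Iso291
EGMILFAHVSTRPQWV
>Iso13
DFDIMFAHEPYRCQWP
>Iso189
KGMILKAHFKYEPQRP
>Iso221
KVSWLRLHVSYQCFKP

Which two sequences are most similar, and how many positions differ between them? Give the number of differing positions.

4

Pairwise Hamming distances:
  Iso398 vs Iso291: 4
  Iso398 vs Iso13: 6
  Iso398 vs Iso189: 6
  Iso398 vs Iso221: 8
  Iso291 vs Iso13: 9
  Iso291 vs Iso189: 8
  Iso291 vs Iso221: 12
  Iso13 vs Iso189: 10
  Iso13 vs Iso221: 12
  Iso189 vs Iso221: 11
The smallest is 4, between Iso398 and Iso291.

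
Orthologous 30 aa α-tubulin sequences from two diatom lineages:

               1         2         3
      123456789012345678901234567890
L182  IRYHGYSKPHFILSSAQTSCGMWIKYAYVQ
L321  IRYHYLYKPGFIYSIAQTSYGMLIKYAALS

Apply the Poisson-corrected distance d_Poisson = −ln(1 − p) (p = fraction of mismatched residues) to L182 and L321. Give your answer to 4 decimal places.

Differing sites — 5:G/Y; 6:Y/L; 7:S/Y; 10:H/G; 13:L/Y; 15:S/I; 20:C/Y; 23:W/L; 28:Y/A; 29:V/L; 30:Q/S.
p = 11/30 = 0.366667.
d = −ln(1 − 0.366667) = −ln(0.633333) = 0.4568.

0.4568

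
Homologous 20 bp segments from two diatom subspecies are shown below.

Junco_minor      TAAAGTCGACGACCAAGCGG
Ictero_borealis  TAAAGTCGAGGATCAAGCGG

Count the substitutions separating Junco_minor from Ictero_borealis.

2

Differing sites — 10:C/G; 13:C/T.
That gives 2 mismatches out of 20 aligned sites, so the Hamming distance is 2.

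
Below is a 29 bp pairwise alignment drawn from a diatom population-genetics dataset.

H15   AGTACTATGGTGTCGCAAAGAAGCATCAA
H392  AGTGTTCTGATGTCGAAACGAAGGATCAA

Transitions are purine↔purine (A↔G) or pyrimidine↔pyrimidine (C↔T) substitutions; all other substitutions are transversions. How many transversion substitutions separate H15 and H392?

The sequences differ at positions 4 (A/G, transition), 5 (C/T, transition), 7 (A/C, transversion), 10 (G/A, transition), 16 (C/A, transversion), 19 (A/C, transversion), 24 (C/G, transversion).
Of the 7 differences, 3 transitions and 4 transversions, so the answer is 4.

4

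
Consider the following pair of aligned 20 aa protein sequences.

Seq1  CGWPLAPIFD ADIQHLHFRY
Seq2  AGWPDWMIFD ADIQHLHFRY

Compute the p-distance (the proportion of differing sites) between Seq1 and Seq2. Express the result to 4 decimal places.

0.2000

The sequences differ at positions 1 (C/A), 5 (L/D), 6 (A/W), 7 (P/M).
There are 4 differences over 20 sites, so p = 4/20 = 0.2000.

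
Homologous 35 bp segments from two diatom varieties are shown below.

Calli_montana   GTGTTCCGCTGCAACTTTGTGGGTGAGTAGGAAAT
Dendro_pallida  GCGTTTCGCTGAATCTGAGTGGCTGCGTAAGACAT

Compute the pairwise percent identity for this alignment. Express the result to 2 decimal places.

71.43%

Differing sites — 2:T/C; 6:C/T; 12:C/A; 14:A/T; 17:T/G; 18:T/A; 23:G/C; 26:A/C; 30:G/A; 33:A/C.
25 of the 35 sites match, so the percent identity is 25/35 × 100 = 71.43%.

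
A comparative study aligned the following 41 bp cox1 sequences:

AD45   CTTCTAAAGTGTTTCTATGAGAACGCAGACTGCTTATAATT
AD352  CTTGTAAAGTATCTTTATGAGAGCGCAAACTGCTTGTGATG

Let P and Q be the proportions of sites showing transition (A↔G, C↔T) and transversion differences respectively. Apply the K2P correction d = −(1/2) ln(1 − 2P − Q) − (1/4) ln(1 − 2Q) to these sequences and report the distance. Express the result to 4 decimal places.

0.2730

Differing sites — 4:C/G (Tv); 11:G/A (Ti); 13:T/C (Ti); 15:C/T (Ti); 23:A/G (Ti); 28:G/A (Ti); 36:A/G (Ti); 38:A/G (Ti); 41:T/G (Tv).
Of the 9 differences, 7 transitions and 2 transversions over 41 sites: P = 7/41 = 0.170732, Q = 2/41 = 0.048780.
d = −0.5·ln(0.609756) − 0.25·ln(0.902440) = −0.5·(-0.494696) − 0.25·(-0.102653) = 0.2730.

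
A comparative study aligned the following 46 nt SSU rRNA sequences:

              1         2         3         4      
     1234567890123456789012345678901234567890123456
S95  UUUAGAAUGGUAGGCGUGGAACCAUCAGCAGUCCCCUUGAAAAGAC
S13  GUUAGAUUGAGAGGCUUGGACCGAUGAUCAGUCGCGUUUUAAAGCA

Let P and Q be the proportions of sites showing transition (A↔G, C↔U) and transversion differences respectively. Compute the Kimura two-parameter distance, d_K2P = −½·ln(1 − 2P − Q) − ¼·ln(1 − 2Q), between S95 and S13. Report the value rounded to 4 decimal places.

0.4483

Mismatches occur at site 1 (U→G, transversion), site 7 (A→U, transversion), site 10 (G→A, transition), site 11 (U→G, transversion), site 16 (G→U, transversion), site 21 (A→C, transversion), site 23 (C→G, transversion), site 26 (C→G, transversion), site 28 (G→U, transversion), site 34 (C→G, transversion), site 36 (C→G, transversion), site 39 (G→U, transversion), site 40 (A→U, transversion), site 45 (A→C, transversion), site 46 (C→A, transversion).
Of the 15 differences, 1 transition and 14 transversions over 46 sites: P = 1/46 = 0.021739, Q = 14/46 = 0.304348.
d = −0.5·ln(0.652174) − 0.25·ln(0.391304) = −0.5·(-0.427444) − 0.25·(-0.938271) = 0.4483.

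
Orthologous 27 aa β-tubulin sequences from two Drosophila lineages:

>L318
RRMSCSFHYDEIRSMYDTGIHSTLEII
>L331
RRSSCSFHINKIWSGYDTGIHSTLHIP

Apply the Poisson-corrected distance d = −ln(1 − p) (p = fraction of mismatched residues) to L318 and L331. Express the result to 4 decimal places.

0.3514

Mismatches occur at site 3 (M→S), site 9 (Y→I), site 10 (D→N), site 11 (E→K), site 13 (R→W), site 15 (M→G), site 25 (E→H), site 27 (I→P).
p = 8/27 = 0.296296.
d = −ln(1 − 0.296296) = −ln(0.703704) = 0.3514.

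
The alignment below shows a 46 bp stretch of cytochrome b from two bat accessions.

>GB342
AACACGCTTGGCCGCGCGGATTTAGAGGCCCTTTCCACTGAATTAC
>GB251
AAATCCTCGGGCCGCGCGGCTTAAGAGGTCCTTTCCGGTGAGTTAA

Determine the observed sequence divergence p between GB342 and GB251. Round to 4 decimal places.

Differing sites — 3:C/A; 4:A/T; 6:G/C; 7:C/T; 8:T/C; 9:T/G; 20:A/C; 23:T/A; 29:C/T; 37:A/G; 38:C/G; 42:A/G; 46:C/A.
There are 13 differences over 46 sites, so p = 13/46 = 0.2826.

0.2826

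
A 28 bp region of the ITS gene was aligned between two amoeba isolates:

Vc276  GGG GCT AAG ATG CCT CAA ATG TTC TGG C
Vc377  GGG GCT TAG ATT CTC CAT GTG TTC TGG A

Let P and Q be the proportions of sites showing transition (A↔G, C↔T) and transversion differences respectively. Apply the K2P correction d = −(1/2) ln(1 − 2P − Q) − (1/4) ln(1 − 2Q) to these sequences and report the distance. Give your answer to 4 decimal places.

The sequences differ at positions 7 (A/T, transversion), 12 (G/T, transversion), 14 (C/T, transition), 15 (T/C, transition), 18 (A/T, transversion), 19 (A/G, transition), 28 (C/A, transversion).
Of the 7 differences, 3 transitions and 4 transversions over 28 sites: P = 3/28 = 0.107143, Q = 4/28 = 0.142857.
d = −0.5·ln(0.642857) − 0.25·ln(0.714286) = −0.5·(-0.441833) − 0.25·(-0.336472) = 0.3050.

0.3050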